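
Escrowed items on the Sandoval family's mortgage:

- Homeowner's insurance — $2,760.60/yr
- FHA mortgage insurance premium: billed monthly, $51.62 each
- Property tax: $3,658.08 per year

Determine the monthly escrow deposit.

Homeowner's insurance = $2,760.60 annually
FHA mortgage insurance premium = $51.62 × 12 = $619.44 annually
Property tax = $3,658.08 annually
Total per year = $7,038.12
Monthly escrow = $7,038.12 / 12 = $586.51

$586.51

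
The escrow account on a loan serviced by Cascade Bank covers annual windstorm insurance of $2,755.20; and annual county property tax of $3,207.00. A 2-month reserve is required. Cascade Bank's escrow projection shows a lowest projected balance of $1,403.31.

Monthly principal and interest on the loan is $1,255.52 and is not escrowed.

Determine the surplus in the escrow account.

Windstorm insurance: $2,755.20 annually
County property tax: $3,207.00 annually
Total annual escrow = $2,755.20 + $3,207.00 = $5,962.20
Base monthly escrow = $5,962.20 ÷ 12 = $496.85
Required cushion = 2 × $496.85 = $993.70
Excess over cushion: $1,403.31 − $993.70 = $409.61

$409.61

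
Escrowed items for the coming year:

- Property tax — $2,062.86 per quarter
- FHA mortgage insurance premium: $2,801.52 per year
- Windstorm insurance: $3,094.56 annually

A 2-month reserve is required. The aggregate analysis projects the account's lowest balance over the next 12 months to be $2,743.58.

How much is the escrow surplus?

$385.66

Property tax — $2,062.86 × 4 = $8,251.44
FHA mortgage insurance premium — $2,801.52
Windstorm insurance — $3,094.56
Yearly total = $14,147.52
Monthly escrow = $14,147.52 / 12 = $1,178.96
Cushion = 2 × $1,178.96 = $2,357.92
Excess over cushion: $2,743.58 − $2,357.92 = $385.66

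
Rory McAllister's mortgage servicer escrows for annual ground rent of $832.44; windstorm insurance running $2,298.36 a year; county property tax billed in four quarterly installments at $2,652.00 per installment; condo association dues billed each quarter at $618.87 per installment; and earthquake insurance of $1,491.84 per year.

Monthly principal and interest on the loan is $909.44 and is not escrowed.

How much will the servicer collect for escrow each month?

Ground rent = $832.44 annually
Windstorm insurance = $2,298.36 annually
County property tax = $2,652.00 × 4 = $10,608.00 annually
Condo association dues = $618.87 × 4 = $2,475.48 annually
Earthquake insurance = $1,491.84 annually
Annual escrow total = $832.44 + $2,298.36 + $10,608.00 + $2,475.48 + $1,491.84 = $17,706.12
Base monthly escrow = $17,706.12 ÷ 12 = $1,475.51

$1,475.51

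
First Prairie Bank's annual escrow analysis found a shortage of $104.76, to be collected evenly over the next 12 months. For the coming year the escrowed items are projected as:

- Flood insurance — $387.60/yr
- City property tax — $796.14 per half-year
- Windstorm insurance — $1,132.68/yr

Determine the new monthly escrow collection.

$268.11

Flood insurance: $387.60
City property tax: $796.14 × 2 = $1,592.28
Windstorm insurance: $1,132.68
Yearly total = $387.60 + $1,592.28 + $1,132.68 = $3,112.56
Monthly = $3,112.56 ÷ 12 = $259.38
Shortage spread = $104.76 ÷ 12 = $8.73/mo
Adjusted monthly = $259.38 + $8.73 = $268.11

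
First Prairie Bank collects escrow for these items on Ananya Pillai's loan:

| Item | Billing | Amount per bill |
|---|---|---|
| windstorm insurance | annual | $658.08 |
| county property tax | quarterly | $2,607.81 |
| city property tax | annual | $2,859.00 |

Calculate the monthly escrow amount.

Windstorm insurance — $658.08 annually
County property tax — $2,607.81 × 4 = $10,431.24 annually
City property tax — $2,859.00 annually
Annual escrow total = $658.08 + $10,431.24 + $2,859.00 = $13,948.32
Base monthly escrow = $13,948.32 ÷ 12 = $1,162.36

$1,162.36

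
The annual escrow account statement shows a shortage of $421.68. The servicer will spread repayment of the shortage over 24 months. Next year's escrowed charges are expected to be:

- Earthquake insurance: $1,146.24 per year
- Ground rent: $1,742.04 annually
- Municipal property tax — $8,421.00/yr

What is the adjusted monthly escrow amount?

$960.01

Earthquake insurance — $1,146.24/yr
Ground rent — $1,742.04/yr
Municipal property tax — $8,421.00/yr
Combined annual = $1,146.24 + $1,742.04 + $8,421.00 = $11,309.28
Monthly = $11,309.28 ÷ 12 = $942.44
Shortage per month = $421.68 / 24 = $17.57
Adjusted monthly = $942.44 + $17.57 = $960.01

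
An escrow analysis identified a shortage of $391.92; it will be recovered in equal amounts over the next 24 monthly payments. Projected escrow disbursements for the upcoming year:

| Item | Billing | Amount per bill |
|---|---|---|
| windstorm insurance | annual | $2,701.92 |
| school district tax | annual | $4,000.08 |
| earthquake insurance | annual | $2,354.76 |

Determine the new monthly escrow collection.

Windstorm insurance = $2,701.92 annually
School district tax = $4,000.08 annually
Earthquake insurance = $2,354.76 annually
Combined annual = $9,056.76
Monthly = $9,056.76 / 12 = $754.73
Shortage per month = $391.92 ÷ 24 = $16.33
Adjusted monthly = $754.73 + $16.33 = $771.06

$771.06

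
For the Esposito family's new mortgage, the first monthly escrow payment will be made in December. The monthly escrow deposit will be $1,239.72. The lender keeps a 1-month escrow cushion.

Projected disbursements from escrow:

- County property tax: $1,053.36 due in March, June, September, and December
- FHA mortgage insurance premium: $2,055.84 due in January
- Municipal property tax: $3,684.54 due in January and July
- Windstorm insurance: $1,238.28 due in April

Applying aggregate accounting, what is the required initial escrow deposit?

$5,554.02

Cushion = 1 × $1,239.72 = $1,239.72
Trial balance (start $0, +$1,239.72 each month, − disbursements):
  Dec: +$1,239.72 − $1,053.36 → $186.36
  Jan: +$1,239.72 − $5,740.38 → -$4,314.30
  Feb: +$1,239.72 → -$3,074.58
  Mar: +$1,239.72 − $1,053.36 → -$2,888.22
  Apr: +$1,239.72 − $1,238.28 → -$2,886.78
  May: +$1,239.72 → -$1,647.06
  Jun: +$1,239.72 − $1,053.36 → -$1,460.70
  Jul: +$1,239.72 − $3,684.54 → -$3,905.52
  Aug: +$1,239.72 → -$2,665.80
  Sep: +$1,239.72 − $1,053.36 → -$2,479.44
  Oct: +$1,239.72 → -$1,239.72
  Nov: +$1,239.72 → $0.00
Lowest trial balance = -$4,314.30 (Jan)
Initial deposit = cushion − low point = $1,239.72 − (-$4,314.30) = $5,554.02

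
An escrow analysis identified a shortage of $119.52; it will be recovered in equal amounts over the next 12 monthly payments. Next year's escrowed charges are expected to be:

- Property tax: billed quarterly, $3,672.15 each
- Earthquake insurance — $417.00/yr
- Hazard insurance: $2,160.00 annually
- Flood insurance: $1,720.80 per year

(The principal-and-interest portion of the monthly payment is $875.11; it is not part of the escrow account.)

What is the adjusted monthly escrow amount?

$1,592.16

Property tax — $3,672.15 × 4 = $14,688.60 annually
Earthquake insurance — $417.00 annually
Hazard insurance — $2,160.00 annually
Flood insurance — $1,720.80 annually
Yearly total = $14,688.60 + $417.00 + $2,160.00 + $1,720.80 = $18,986.40
Monthly = $18,986.40 / 12 = $1,582.20
Monthly shortage recovery: $119.52 ÷ 12 = $9.96
New monthly escrow = $1,582.20 + $9.96 = $1,592.16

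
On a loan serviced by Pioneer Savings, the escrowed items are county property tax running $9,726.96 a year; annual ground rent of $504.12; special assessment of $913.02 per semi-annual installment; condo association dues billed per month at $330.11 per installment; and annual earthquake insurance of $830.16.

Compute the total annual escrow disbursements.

$16,848.60

County property tax — $9,726.96/yr
Ground rent — $504.12/yr
Special assessment — $913.02 × 2 = $1,826.04/yr
Condo association dues — $330.11 × 12 = $3,961.32/yr
Earthquake insurance — $830.16/yr
Total annual escrow = $16,848.60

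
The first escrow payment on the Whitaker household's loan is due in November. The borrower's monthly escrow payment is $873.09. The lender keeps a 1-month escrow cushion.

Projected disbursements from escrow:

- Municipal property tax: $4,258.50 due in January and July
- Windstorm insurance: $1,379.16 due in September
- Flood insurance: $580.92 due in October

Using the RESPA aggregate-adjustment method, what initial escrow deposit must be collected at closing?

$2,512.32

Cushion = 1 × $873.09 = $873.09
Trial balance (start $0, +$873.09 each month, − disbursements):
  Nov: +$873.09 → $873.09
  Dec: +$873.09 → $1,746.18
  Jan: +$873.09 − $4,258.50 → -$1,639.23
  Feb: +$873.09 → -$766.14
  Mar: +$873.09 → $106.95
  Apr: +$873.09 → $980.04
  May: +$873.09 → $1,853.13
  Jun: +$873.09 → $2,726.22
  Jul: +$873.09 − $4,258.50 → -$659.19
  Aug: +$873.09 → $213.90
  Sep: +$873.09 − $1,379.16 → -$292.17
  Oct: +$873.09 − $580.92 → $0.00
Lowest trial balance = -$1,639.23 (Jan)
Initial deposit = cushion − low point = $873.09 − (-$1,639.23) = $2,512.32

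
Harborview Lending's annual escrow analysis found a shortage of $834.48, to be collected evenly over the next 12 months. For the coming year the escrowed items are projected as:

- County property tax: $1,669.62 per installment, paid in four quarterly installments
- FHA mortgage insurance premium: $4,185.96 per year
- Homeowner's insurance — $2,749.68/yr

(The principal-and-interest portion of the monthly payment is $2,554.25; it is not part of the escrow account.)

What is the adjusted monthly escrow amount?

County property tax: $1,669.62 × 4 = $6,678.48
FHA mortgage insurance premium: $4,185.96
Homeowner's insurance: $2,749.68
Combined annual = $13,614.12
Monthly = $13,614.12 / 12 = $1,134.51
Shortage spread = $834.48 ÷ 12 = $69.54/mo
New monthly escrow = $1,134.51 + $69.54 = $1,204.05

$1,204.05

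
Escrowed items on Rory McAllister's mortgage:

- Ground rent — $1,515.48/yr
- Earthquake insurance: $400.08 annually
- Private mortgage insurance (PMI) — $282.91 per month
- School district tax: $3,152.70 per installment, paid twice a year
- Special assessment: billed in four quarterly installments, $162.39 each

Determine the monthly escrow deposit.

Ground rent = $1,515.48
Earthquake insurance = $400.08
Private mortgage insurance (PMI) = $282.91 × 12 = $3,394.92
School district tax = $3,152.70 × 2 = $6,305.40
Special assessment = $162.39 × 4 = $649.56
Total per year = $1,515.48 + $400.08 + $3,394.92 + $6,305.40 + $649.56 = $12,265.44
Base monthly escrow = $12,265.44 / 12 = $1,022.12

$1,022.12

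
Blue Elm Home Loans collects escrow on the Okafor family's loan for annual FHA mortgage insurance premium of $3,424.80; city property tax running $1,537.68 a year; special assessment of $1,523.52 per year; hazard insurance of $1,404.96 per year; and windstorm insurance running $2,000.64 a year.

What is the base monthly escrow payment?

FHA mortgage insurance premium — $3,424.80 per year
City property tax — $1,537.68 per year
Special assessment — $1,523.52 per year
Hazard insurance — $1,404.96 per year
Windstorm insurance — $2,000.64 per year
Total annual escrow = $3,424.80 + $1,537.68 + $1,523.52 + $1,404.96 + $2,000.64 = $9,891.60
Base monthly escrow = $9,891.60 ÷ 12 = $824.30

$824.30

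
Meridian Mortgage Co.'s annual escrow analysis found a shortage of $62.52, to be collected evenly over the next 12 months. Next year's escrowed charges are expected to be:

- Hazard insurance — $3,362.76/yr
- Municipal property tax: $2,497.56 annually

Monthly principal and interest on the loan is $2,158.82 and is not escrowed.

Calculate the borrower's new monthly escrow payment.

$493.57

Hazard insurance: $3,362.76 annually
Municipal property tax: $2,497.56 annually
Combined annual = $5,860.32
Monthly escrow = $5,860.32 / 12 = $488.36
Shortage per month = $62.52 ÷ 12 = $5.21
New monthly escrow = $488.36 + $5.21 = $493.57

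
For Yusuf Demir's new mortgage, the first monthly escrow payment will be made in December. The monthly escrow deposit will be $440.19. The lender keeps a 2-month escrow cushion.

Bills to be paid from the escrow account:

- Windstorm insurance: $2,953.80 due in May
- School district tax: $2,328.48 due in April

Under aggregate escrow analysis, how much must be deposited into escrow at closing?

$3,521.52

Cushion = 2 × $440.19 = $880.38
Trial balance (start $0, +$440.19 each month, − disbursements):
  Dec: +$440.19 → $440.19
  Jan: +$440.19 → $880.38
  Feb: +$440.19 → $1,320.57
  Mar: +$440.19 → $1,760.76
  Apr: +$440.19 − $2,328.48 → -$127.53
  May: +$440.19 − $2,953.80 → -$2,641.14
  Jun: +$440.19 → -$2,200.95
  Jul: +$440.19 → -$1,760.76
  Aug: +$440.19 → -$1,320.57
  Sep: +$440.19 → -$880.38
  Oct: +$440.19 → -$440.19
  Nov: +$440.19 → $0.00
Lowest trial balance = -$2,641.14 (May)
Initial deposit = cushion − low point = $880.38 − (-$2,641.14) = $3,521.52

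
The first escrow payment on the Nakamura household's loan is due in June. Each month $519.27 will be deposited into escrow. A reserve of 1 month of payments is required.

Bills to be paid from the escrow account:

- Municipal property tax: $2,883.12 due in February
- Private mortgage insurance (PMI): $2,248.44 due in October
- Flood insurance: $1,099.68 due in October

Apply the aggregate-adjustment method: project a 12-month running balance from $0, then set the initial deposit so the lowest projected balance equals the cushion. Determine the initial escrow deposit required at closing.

$2,077.08

Cushion = 1 × $519.27 = $519.27
Trial balance (start $0, +$519.27 each month, − disbursements):
  Jun: +$519.27 → $519.27
  Jul: +$519.27 → $1,038.54
  Aug: +$519.27 → $1,557.81
  Sep: +$519.27 → $2,077.08
  Oct: +$519.27 − $3,348.12 → -$751.77
  Nov: +$519.27 → -$232.50
  Dec: +$519.27 → $286.77
  Jan: +$519.27 → $806.04
  Feb: +$519.27 − $2,883.12 → -$1,557.81
  Mar: +$519.27 → -$1,038.54
  Apr: +$519.27 → -$519.27
  May: +$519.27 → $0.00
Lowest trial balance = -$1,557.81 (Feb)
Initial deposit = cushion − low point = $519.27 − (-$1,557.81) = $2,077.08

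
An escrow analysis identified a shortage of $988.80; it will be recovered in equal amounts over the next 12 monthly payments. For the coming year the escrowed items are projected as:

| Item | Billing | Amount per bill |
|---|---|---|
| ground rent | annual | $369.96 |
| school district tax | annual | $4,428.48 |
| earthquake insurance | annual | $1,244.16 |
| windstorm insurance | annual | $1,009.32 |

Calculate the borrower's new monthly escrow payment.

Ground rent = $369.96
School district tax = $4,428.48
Earthquake insurance = $1,244.16
Windstorm insurance = $1,009.32
Combined annual = $369.96 + $4,428.48 + $1,244.16 + $1,009.32 = $7,051.92
Per month = $7,051.92 / 12 = $587.66
Shortage per month = $988.80 / 12 = $82.40
Adjusted monthly = $587.66 + $82.40 = $670.06

$670.06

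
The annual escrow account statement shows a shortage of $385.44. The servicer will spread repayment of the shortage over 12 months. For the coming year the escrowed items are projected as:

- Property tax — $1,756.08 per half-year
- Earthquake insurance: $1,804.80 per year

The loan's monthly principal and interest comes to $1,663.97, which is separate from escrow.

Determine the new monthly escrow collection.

Property tax — $1,756.08 × 2 = $3,512.16 annually
Earthquake insurance — $1,804.80 annually
Combined annual = $3,512.16 + $1,804.80 = $5,316.96
Base monthly escrow = $5,316.96 ÷ 12 = $443.08
Shortage spread = $385.44 / 12 = $32.12/mo
New monthly escrow = $443.08 + $32.12 = $475.20

$475.20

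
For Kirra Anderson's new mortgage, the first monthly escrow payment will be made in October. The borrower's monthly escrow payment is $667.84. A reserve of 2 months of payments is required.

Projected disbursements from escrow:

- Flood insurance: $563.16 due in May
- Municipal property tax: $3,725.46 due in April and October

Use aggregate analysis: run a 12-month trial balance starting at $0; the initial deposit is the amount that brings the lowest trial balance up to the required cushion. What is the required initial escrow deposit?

$4,393.30

Cushion = 2 × $667.84 = $1,335.68
Trial balance (start $0, +$667.84 each month, − disbursements):
  Oct: +$667.84 − $3,725.46 → -$3,057.62
  Nov: +$667.84 → -$2,389.78
  Dec: +$667.84 → -$1,721.94
  Jan: +$667.84 → -$1,054.10
  Feb: +$667.84 → -$386.26
  Mar: +$667.84 → $281.58
  Apr: +$667.84 − $3,725.46 → -$2,776.04
  May: +$667.84 − $563.16 → -$2,671.36
  Jun: +$667.84 → -$2,003.52
  Jul: +$667.84 → -$1,335.68
  Aug: +$667.84 → -$667.84
  Sep: +$667.84 → $0.00
Lowest trial balance = -$3,057.62 (Oct)
Initial deposit = cushion − low point = $1,335.68 − (-$3,057.62) = $4,393.30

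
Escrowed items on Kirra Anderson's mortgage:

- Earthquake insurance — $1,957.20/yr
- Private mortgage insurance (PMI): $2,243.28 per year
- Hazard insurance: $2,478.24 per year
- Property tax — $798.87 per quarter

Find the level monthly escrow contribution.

Earthquake insurance: $1,957.20
Private mortgage insurance (PMI): $2,243.28
Hazard insurance: $2,478.24
Property tax: $798.87 × 4 = $3,195.48
Yearly total = $9,874.20
Monthly escrow = $9,874.20 ÷ 12 = $822.85

$822.85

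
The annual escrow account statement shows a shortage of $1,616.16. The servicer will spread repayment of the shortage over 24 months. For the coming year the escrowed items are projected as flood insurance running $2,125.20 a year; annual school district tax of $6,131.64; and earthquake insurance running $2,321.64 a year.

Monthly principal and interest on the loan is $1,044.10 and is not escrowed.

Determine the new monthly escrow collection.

Flood insurance: $2,125.20/yr
School district tax: $6,131.64/yr
Earthquake insurance: $2,321.64/yr
Yearly total = $10,578.48
Base monthly escrow = $10,578.48 ÷ 12 = $881.54
Shortage spread = $1,616.16 ÷ 24 = $67.34/mo
Adjusted monthly = $881.54 + $67.34 = $948.88

$948.88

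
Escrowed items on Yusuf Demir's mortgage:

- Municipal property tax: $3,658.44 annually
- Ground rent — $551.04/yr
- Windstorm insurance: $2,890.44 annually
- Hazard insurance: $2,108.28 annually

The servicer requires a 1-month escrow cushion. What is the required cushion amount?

Municipal property tax — $3,658.44
Ground rent — $551.04
Windstorm insurance — $2,890.44
Hazard insurance — $2,108.28
Combined annual = $3,658.44 + $551.04 + $2,890.44 + $2,108.28 = $9,208.20
Monthly = $9,208.20 / 12 = $767.35
Required cushion = 1 × $767.35 = $767.35

$767.35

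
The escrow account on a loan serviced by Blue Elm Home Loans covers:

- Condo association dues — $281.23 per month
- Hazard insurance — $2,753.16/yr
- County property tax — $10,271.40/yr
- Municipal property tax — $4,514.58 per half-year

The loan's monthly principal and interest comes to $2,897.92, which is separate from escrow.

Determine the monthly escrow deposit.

$2,119.04

Condo association dues — $281.23 × 12 = $3,374.76/yr
Hazard insurance — $2,753.16/yr
County property tax — $10,271.40/yr
Municipal property tax — $4,514.58 × 2 = $9,029.16/yr
Yearly total = $3,374.76 + $2,753.16 + $10,271.40 + $9,029.16 = $25,428.48
Base monthly escrow = $25,428.48 / 12 = $2,119.04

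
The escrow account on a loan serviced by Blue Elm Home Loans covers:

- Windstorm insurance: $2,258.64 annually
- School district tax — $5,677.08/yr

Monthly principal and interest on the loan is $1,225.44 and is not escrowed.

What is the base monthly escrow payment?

Windstorm insurance: $2,258.64 annually
School district tax: $5,677.08 annually
Annual escrow total = $7,935.72
Monthly = $7,935.72 / 12 = $661.31

$661.31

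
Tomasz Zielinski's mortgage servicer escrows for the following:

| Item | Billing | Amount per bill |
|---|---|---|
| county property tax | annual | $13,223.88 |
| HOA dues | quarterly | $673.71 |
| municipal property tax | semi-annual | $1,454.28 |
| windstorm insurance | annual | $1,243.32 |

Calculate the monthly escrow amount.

$1,672.55

County property tax: $13,223.88 annually
HOA dues: $673.71 × 4 = $2,694.84 annually
Municipal property tax: $1,454.28 × 2 = $2,908.56 annually
Windstorm insurance: $1,243.32 annually
Total per year = $13,223.88 + $2,694.84 + $2,908.56 + $1,243.32 = $20,070.60
Base monthly escrow = $20,070.60 ÷ 12 = $1,672.55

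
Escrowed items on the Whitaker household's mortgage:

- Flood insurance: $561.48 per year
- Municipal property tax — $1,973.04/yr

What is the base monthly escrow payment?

Flood insurance: $561.48/yr
Municipal property tax: $1,973.04/yr
Combined annual = $561.48 + $1,973.04 = $2,534.52
Base monthly escrow = $2,534.52 / 12 = $211.21

$211.21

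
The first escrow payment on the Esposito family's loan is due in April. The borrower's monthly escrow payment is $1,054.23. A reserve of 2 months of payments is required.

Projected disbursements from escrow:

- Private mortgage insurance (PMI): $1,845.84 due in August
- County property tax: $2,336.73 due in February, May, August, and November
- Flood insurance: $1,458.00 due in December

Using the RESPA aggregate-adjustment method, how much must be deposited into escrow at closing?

Cushion = 2 × $1,054.23 = $2,108.46
Trial balance (start $0, +$1,054.23 each month, − disbursements):
  Apr: +$1,054.23 → $1,054.23
  May: +$1,054.23 − $2,336.73 → -$228.27
  Jun: +$1,054.23 → $825.96
  Jul: +$1,054.23 → $1,880.19
  Aug: +$1,054.23 − $4,182.57 → -$1,248.15
  Sep: +$1,054.23 → -$193.92
  Oct: +$1,054.23 → $860.31
  Nov: +$1,054.23 − $2,336.73 → -$422.19
  Dec: +$1,054.23 − $1,458.00 → -$825.96
  Jan: +$1,054.23 → $228.27
  Feb: +$1,054.23 − $2,336.73 → -$1,054.23
  Mar: +$1,054.23 → $0.00
Lowest trial balance = -$1,248.15 (Aug)
Initial deposit = cushion − low point = $2,108.46 − (-$1,248.15) = $3,356.61

$3,356.61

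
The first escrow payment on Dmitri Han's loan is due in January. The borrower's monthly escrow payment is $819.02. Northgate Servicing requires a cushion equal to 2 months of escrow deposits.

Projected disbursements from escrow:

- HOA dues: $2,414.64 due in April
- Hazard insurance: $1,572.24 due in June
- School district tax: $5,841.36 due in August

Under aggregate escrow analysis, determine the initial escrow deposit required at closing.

$4,914.12

Cushion = 2 × $819.02 = $1,638.04
Trial balance (start $0, +$819.02 each month, − disbursements):
  Jan: +$819.02 → $819.02
  Feb: +$819.02 → $1,638.04
  Mar: +$819.02 → $2,457.06
  Apr: +$819.02 − $2,414.64 → $861.44
  May: +$819.02 → $1,680.46
  Jun: +$819.02 − $1,572.24 → $927.24
  Jul: +$819.02 → $1,746.26
  Aug: +$819.02 − $5,841.36 → -$3,276.08
  Sep: +$819.02 → -$2,457.06
  Oct: +$819.02 → -$1,638.04
  Nov: +$819.02 → -$819.02
  Dec: +$819.02 → $0.00
Lowest trial balance = -$3,276.08 (Aug)
Initial deposit = cushion − low point = $1,638.04 − (-$3,276.08) = $4,914.12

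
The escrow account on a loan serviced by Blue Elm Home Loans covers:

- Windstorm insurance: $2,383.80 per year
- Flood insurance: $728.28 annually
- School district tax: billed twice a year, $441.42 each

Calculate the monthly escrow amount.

$332.91

Windstorm insurance — $2,383.80
Flood insurance — $728.28
School district tax — $441.42 × 2 = $882.84
Total annual escrow = $3,994.92
Monthly escrow = $3,994.92 / 12 = $332.91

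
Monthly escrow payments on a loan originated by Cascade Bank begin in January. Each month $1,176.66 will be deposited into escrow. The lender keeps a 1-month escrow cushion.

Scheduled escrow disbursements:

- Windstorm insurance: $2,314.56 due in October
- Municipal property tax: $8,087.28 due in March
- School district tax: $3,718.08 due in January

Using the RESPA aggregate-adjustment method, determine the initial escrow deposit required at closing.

Cushion = 1 × $1,176.66 = $1,176.66
Trial balance (start $0, +$1,176.66 each month, − disbursements):
  Jan: +$1,176.66 − $3,718.08 → -$2,541.42
  Feb: +$1,176.66 → -$1,364.76
  Mar: +$1,176.66 − $8,087.28 → -$8,275.38
  Apr: +$1,176.66 → -$7,098.72
  May: +$1,176.66 → -$5,922.06
  Jun: +$1,176.66 → -$4,745.40
  Jul: +$1,176.66 → -$3,568.74
  Aug: +$1,176.66 → -$2,392.08
  Sep: +$1,176.66 → -$1,215.42
  Oct: +$1,176.66 − $2,314.56 → -$2,353.32
  Nov: +$1,176.66 → -$1,176.66
  Dec: +$1,176.66 → $0.00
Lowest trial balance = -$8,275.38 (Mar)
Initial deposit = cushion − low point = $1,176.66 − (-$8,275.38) = $9,452.04

$9,452.04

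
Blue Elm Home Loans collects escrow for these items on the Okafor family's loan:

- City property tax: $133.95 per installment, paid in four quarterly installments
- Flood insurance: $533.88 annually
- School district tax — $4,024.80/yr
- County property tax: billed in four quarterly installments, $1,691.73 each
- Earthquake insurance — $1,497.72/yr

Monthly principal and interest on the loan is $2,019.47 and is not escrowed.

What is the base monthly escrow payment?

City property tax: $133.95 × 4 = $535.80/yr
Flood insurance: $533.88/yr
School district tax: $4,024.80/yr
County property tax: $1,691.73 × 4 = $6,766.92/yr
Earthquake insurance: $1,497.72/yr
Total per year = $13,359.12
Monthly = $13,359.12 ÷ 12 = $1,113.26

$1,113.26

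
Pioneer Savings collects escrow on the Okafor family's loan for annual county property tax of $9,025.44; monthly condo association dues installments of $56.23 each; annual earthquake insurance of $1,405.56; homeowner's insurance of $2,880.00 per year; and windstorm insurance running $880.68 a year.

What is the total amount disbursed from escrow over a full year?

County property tax = $9,025.44
Condo association dues = $56.23 × 12 = $674.76
Earthquake insurance = $1,405.56
Homeowner's insurance = $2,880.00
Windstorm insurance = $880.68
Yearly total = $9,025.44 + $674.76 + $1,405.56 + $2,880.00 + $880.68 = $14,866.44

$14,866.44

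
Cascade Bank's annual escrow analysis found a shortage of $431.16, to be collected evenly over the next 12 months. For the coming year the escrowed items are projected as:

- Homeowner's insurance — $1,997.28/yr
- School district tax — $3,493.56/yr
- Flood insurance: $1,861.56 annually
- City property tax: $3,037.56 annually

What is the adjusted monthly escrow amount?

Homeowner's insurance = $1,997.28/yr
School district tax = $3,493.56/yr
Flood insurance = $1,861.56/yr
City property tax = $3,037.56/yr
Total per year = $10,389.96
Monthly = $10,389.96 ÷ 12 = $865.83
Shortage spread = $431.16 ÷ 12 = $35.93/mo
New monthly escrow = $865.83 + $35.93 = $901.76

$901.76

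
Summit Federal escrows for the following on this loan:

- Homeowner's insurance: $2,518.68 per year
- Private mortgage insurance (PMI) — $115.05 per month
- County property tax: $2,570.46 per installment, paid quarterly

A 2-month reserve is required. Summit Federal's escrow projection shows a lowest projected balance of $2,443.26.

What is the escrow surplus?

$79.74

Homeowner's insurance: $2,518.68 per year
Private mortgage insurance (PMI): $115.05 × 12 = $1,380.60 per year
County property tax: $2,570.46 × 4 = $10,281.84 per year
Annual escrow total = $2,518.68 + $1,380.60 + $10,281.84 = $14,181.12
Base monthly escrow = $14,181.12 ÷ 12 = $1,181.76
Required reserve = 2 × $1,181.76 = $2,363.52
Excess over cushion: $2,443.26 − $2,363.52 = $79.74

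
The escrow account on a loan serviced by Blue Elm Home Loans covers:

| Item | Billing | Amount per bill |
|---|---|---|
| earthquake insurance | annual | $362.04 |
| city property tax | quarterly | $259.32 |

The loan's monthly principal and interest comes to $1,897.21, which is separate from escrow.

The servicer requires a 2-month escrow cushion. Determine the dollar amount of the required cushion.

$233.22

Earthquake insurance — $362.04 per year
City property tax — $259.32 × 4 = $1,037.28 per year
Annual escrow total = $362.04 + $1,037.28 = $1,399.32
Per month = $1,399.32 ÷ 12 = $116.61
Required cushion = 2 × $116.61 = $233.22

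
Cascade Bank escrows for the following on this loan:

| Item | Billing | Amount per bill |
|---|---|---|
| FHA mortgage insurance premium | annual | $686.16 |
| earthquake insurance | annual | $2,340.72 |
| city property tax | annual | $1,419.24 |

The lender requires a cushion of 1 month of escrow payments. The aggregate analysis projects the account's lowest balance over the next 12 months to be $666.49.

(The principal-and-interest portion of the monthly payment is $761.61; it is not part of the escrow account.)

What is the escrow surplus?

FHA mortgage insurance premium: $686.16 per year
Earthquake insurance: $2,340.72 per year
City property tax: $1,419.24 per year
Yearly total = $4,446.12
Monthly escrow = $4,446.12 ÷ 12 = $370.51
Required cushion = 1 × $370.51 = $370.51
Excess over cushion: $666.49 − $370.51 = $295.98

$295.98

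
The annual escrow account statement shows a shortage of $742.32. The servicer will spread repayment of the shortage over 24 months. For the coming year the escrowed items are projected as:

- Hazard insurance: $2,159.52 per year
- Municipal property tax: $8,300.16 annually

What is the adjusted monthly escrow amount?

Hazard insurance = $2,159.52/yr
Municipal property tax = $8,300.16/yr
Yearly total = $2,159.52 + $8,300.16 = $10,459.68
Per month = $10,459.68 ÷ 12 = $871.64
Shortage spread = $742.32 / 24 = $30.93/mo
New monthly escrow = $871.64 + $30.93 = $902.57

$902.57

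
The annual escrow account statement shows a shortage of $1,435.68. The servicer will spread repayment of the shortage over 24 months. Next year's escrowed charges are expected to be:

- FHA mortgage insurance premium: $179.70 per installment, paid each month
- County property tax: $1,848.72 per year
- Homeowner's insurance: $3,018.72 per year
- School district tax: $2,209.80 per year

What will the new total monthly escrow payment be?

FHA mortgage insurance premium — $179.70 × 12 = $2,156.40/yr
County property tax — $1,848.72/yr
Homeowner's insurance — $3,018.72/yr
School district tax — $2,209.80/yr
Annual escrow total = $2,156.40 + $1,848.72 + $3,018.72 + $2,209.80 = $9,233.64
Base monthly escrow = $9,233.64 / 12 = $769.47
Shortage per month = $1,435.68 / 24 = $59.82
New monthly escrow = $769.47 + $59.82 = $829.29

$829.29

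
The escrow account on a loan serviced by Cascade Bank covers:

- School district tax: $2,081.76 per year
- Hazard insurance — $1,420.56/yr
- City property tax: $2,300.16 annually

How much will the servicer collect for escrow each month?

$483.54

School district tax = $2,081.76/yr
Hazard insurance = $1,420.56/yr
City property tax = $2,300.16/yr
Total annual escrow = $5,802.48
Base monthly escrow = $5,802.48 ÷ 12 = $483.54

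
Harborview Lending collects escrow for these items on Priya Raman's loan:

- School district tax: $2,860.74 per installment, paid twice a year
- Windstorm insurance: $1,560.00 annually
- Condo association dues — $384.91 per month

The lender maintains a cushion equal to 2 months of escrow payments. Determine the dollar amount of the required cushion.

$1,983.40

School district tax — $2,860.74 × 2 = $5,721.48 annually
Windstorm insurance — $1,560.00 annually
Condo association dues — $384.91 × 12 = $4,618.92 annually
Annual escrow total = $5,721.48 + $1,560.00 + $4,618.92 = $11,900.40
Monthly = $11,900.40 ÷ 12 = $991.70
Reserve = 2 × $991.70 = $1,983.40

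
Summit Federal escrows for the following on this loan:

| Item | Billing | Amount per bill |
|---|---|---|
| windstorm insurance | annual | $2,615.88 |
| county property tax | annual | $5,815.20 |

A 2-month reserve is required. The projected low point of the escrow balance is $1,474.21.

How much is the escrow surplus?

$69.03

Windstorm insurance = $2,615.88 per year
County property tax = $5,815.20 per year
Combined annual = $2,615.88 + $5,815.20 = $8,431.08
Monthly escrow = $8,431.08 ÷ 12 = $702.59
Required cushion = 2 × $702.59 = $1,405.18
Surplus = $1,474.21 − $1,405.18 = $69.03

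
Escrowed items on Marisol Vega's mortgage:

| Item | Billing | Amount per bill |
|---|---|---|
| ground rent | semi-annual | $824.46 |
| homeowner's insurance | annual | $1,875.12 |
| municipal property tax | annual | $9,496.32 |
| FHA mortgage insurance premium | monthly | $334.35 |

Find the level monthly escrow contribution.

Ground rent — $824.46 × 2 = $1,648.92 annually
Homeowner's insurance — $1,875.12 annually
Municipal property tax — $9,496.32 annually
FHA mortgage insurance premium — $334.35 × 12 = $4,012.20 annually
Combined annual = $1,648.92 + $1,875.12 + $9,496.32 + $4,012.20 = $17,032.56
Monthly = $17,032.56 / 12 = $1,419.38

$1,419.38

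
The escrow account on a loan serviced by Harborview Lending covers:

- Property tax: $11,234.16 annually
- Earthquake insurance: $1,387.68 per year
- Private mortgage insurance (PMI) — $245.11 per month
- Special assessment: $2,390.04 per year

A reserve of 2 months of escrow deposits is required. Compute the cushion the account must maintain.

$2,992.20

Property tax — $11,234.16/yr
Earthquake insurance — $1,387.68/yr
Private mortgage insurance (PMI) — $245.11 × 12 = $2,941.32/yr
Special assessment — $2,390.04/yr
Yearly total = $11,234.16 + $1,387.68 + $2,941.32 + $2,390.04 = $17,953.20
Base monthly escrow = $17,953.20 / 12 = $1,496.10
Reserve = 2 × $1,496.10 = $2,992.20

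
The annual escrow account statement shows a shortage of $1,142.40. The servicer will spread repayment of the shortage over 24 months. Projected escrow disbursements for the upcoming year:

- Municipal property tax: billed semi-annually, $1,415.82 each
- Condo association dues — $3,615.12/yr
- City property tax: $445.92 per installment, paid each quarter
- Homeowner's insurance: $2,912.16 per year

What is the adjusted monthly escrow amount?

Municipal property tax — $1,415.82 × 2 = $2,831.64/yr
Condo association dues — $3,615.12/yr
City property tax — $445.92 × 4 = $1,783.68/yr
Homeowner's insurance — $2,912.16/yr
Annual escrow total = $2,831.64 + $3,615.12 + $1,783.68 + $2,912.16 = $11,142.60
Monthly escrow = $11,142.60 / 12 = $928.55
Shortage spread = $1,142.40 / 24 = $47.60/mo
Adjusted monthly = $928.55 + $47.60 = $976.15

$976.15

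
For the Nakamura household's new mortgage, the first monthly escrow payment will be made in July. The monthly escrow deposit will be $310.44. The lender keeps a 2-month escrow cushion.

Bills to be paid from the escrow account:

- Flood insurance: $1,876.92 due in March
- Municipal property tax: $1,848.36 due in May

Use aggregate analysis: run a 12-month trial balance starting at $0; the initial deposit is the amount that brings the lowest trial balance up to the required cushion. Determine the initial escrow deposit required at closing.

Cushion = 2 × $310.44 = $620.88
Trial balance (start $0, +$310.44 each month, − disbursements):
  Jul: +$310.44 → $310.44
  Aug: +$310.44 → $620.88
  Sep: +$310.44 → $931.32
  Oct: +$310.44 → $1,241.76
  Nov: +$310.44 → $1,552.20
  Dec: +$310.44 → $1,862.64
  Jan: +$310.44 → $2,173.08
  Feb: +$310.44 → $2,483.52
  Mar: +$310.44 − $1,876.92 → $917.04
  Apr: +$310.44 → $1,227.48
  May: +$310.44 − $1,848.36 → -$310.44
  Jun: +$310.44 → $0.00
Lowest trial balance = -$310.44 (May)
Initial deposit = cushion − low point = $620.88 − (-$310.44) = $931.32

$931.32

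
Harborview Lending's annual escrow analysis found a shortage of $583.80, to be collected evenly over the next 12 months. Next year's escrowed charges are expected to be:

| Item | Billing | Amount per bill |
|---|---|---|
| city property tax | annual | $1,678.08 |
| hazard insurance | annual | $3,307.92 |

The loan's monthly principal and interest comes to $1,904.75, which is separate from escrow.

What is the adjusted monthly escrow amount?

City property tax — $1,678.08 annually
Hazard insurance — $3,307.92 annually
Combined annual = $1,678.08 + $3,307.92 = $4,986.00
Per month = $4,986.00 / 12 = $415.50
Monthly shortage recovery: $583.80 / 12 = $48.65
New monthly escrow = $415.50 + $48.65 = $464.15

$464.15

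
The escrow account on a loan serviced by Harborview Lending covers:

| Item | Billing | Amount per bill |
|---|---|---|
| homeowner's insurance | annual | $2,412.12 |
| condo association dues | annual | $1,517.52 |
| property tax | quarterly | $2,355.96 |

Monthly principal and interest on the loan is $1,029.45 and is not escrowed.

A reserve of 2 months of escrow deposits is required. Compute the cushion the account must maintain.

Homeowner's insurance = $2,412.12/yr
Condo association dues = $1,517.52/yr
Property tax = $2,355.96 × 4 = $9,423.84/yr
Combined annual = $2,412.12 + $1,517.52 + $9,423.84 = $13,353.48
Base monthly escrow = $13,353.48 / 12 = $1,112.79
Required cushion = 2 × $1,112.79 = $2,225.58

$2,225.58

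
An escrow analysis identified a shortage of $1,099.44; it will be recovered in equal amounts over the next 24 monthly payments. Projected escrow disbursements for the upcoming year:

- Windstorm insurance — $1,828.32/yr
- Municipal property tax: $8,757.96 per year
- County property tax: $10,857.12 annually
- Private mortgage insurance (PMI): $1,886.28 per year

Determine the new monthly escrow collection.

$1,989.95

Windstorm insurance = $1,828.32
Municipal property tax = $8,757.96
County property tax = $10,857.12
Private mortgage insurance (PMI) = $1,886.28
Combined annual = $23,329.68
Base monthly escrow = $23,329.68 / 12 = $1,944.14
Monthly shortage recovery: $1,099.44 ÷ 24 = $45.81
New monthly escrow = $1,944.14 + $45.81 = $1,989.95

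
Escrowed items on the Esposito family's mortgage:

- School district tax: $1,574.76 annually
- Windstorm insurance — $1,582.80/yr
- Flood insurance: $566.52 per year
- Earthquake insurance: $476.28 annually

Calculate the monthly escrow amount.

School district tax — $1,574.76
Windstorm insurance — $1,582.80
Flood insurance — $566.52
Earthquake insurance — $476.28
Yearly total = $1,574.76 + $1,582.80 + $566.52 + $476.28 = $4,200.36
Base monthly escrow = $4,200.36 ÷ 12 = $350.03

$350.03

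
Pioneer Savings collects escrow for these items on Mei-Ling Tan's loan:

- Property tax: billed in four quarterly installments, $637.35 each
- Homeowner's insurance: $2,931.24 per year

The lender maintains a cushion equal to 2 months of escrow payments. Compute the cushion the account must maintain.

$913.44

Property tax = $637.35 × 4 = $2,549.40 per year
Homeowner's insurance = $2,931.24 per year
Combined annual = $5,480.64
Monthly escrow = $5,480.64 ÷ 12 = $456.72
Reserve = 2 × $456.72 = $913.44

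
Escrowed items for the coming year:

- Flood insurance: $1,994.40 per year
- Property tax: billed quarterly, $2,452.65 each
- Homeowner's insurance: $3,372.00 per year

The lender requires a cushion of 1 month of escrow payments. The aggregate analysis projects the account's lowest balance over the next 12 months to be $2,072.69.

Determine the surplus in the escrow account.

$807.94

Flood insurance = $1,994.40 annually
Property tax = $2,452.65 × 4 = $9,810.60 annually
Homeowner's insurance = $3,372.00 annually
Yearly total = $1,994.40 + $9,810.60 + $3,372.00 = $15,177.00
Base monthly escrow = $15,177.00 ÷ 12 = $1,264.75
Required reserve = 1 × $1,264.75 = $1,264.75
Surplus = $2,072.69 − $1,264.75 = $807.94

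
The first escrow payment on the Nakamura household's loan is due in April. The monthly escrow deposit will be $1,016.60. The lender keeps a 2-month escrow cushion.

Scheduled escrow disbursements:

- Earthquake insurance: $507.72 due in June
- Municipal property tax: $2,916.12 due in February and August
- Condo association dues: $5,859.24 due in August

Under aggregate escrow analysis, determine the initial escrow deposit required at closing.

Cushion = 2 × $1,016.60 = $2,033.20
Trial balance (start $0, +$1,016.60 each month, − disbursements):
  Apr: +$1,016.60 → $1,016.60
  May: +$1,016.60 → $2,033.20
  Jun: +$1,016.60 − $507.72 → $2,542.08
  Jul: +$1,016.60 → $3,558.68
  Aug: +$1,016.60 − $8,775.36 → -$4,200.08
  Sep: +$1,016.60 → -$3,183.48
  Oct: +$1,016.60 → -$2,166.88
  Nov: +$1,016.60 → -$1,150.28
  Dec: +$1,016.60 → -$133.68
  Jan: +$1,016.60 → $882.92
  Feb: +$1,016.60 − $2,916.12 → -$1,016.60
  Mar: +$1,016.60 → $0.00
Lowest trial balance = -$4,200.08 (Aug)
Initial deposit = cushion − low point = $2,033.20 − (-$4,200.08) = $6,233.28

$6,233.28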